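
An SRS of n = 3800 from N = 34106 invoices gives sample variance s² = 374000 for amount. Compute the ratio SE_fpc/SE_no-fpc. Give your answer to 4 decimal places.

0.9426

f = n/N = 3800/34106 = 0.11141735.
SE_no-fpc = √(s²/n) = 9.9207385; SE_fpc = √((1−f)s²/n) = 9.3517506.
Ratio = √(1−f) = 0.94264662.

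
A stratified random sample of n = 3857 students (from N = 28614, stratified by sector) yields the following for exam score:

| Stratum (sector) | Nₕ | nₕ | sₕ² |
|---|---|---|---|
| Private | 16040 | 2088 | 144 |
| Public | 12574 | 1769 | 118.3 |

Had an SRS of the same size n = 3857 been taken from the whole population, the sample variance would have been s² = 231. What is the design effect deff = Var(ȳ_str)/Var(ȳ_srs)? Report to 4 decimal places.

0.5779

Var(ȳ_str) = Σ Wₕ²(1−fₕ)sₕ²/nₕ with Wₕ = Nₕ/28614:
  Private: (16040/28614)²·(1−2088/16040)·144/2088 = 0.018850188
  Public: (12574/28614)²·(1−1769/12574)·118.3/1769 = 0.011096806
  → Var(ȳ_str) = 0.029946994.
Var(ȳ_srs) = (1 − 3857/28614)·231/3857 = 0.051818136.
deff = 0.029946994 / 0.051818136 = 0.5779.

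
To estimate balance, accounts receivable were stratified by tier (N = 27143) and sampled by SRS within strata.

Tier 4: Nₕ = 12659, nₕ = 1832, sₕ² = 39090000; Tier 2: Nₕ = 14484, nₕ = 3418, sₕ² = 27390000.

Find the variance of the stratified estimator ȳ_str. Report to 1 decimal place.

Var(ȳ_str) = Σₕ Wₕ²(1 − fₕ)sₕ²/nₕ with Wₕ = Nₕ/N, N = 27143.
Tier 4: Wₕ = 0.46638176; term = 0.46638176²·(1 − 0.14471917)·39090000/1832 = 3969.4656.
Tier 2: Wₕ = 0.53361824; term = 0.53361824²·(1 − 0.23598453)·27390000/3418 = 1743.3455.
Sum = 5712.8111.

5712.8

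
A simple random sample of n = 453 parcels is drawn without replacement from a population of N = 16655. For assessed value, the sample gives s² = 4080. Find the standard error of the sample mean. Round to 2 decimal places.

Under SRS without replacement, Var(ȳ) = (1 − f)·s²/n with f = n/N = 453/16655 = 0.02719904.
Var(ȳ) = (1 − 0.02719904)·4080/453 = 0.97280096·9.0066225 = 8.761651.
SE(ȳ) = √(8.761651) = 2.96.

2.96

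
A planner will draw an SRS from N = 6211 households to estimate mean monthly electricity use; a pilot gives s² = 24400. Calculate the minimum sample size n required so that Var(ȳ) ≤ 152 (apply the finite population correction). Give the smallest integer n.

157

Without fpc, n₀ = s²/D = 24400/152 = 160.5263.
With fpc, (1 − n/N)·s²/n ≤ D requires n ≥ n₀/(1 + n₀/N) = 160.5263/(1 + 160.5263/6211) = 156.4819.
Rounding up, n = 157.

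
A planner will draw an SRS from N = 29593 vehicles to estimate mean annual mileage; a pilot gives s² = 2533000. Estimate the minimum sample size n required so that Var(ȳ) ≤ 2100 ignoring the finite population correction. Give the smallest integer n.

Without fpc, n₀ = s²/D = 2533000/2100 = 1206.1905.
Rounding up, n = 1207.

1207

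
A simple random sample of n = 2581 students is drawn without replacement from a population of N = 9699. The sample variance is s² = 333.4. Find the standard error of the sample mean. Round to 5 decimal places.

Under SRS without replacement, Var(ȳ) = (1 − f)·s²/n with f = n/N = 2581/9699 = 0.26610991.
Var(ȳ) = (1 − 0.26610991)·333.4/2581 = 0.73389009·0.12917474 = 0.094800061.
SE(ȳ) = √(0.094800061) = 0.30790.

0.30790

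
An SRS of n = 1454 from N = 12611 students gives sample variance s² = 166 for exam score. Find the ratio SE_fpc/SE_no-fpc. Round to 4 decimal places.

0.9406

f = n/N = 1454/12611 = 0.11529617.
SE_no-fpc = √(s²/n) = 0.33788728; SE_fpc = √((1−f)s²/n) = 0.31781237.
Ratio = √(1−f) = 0.94058696.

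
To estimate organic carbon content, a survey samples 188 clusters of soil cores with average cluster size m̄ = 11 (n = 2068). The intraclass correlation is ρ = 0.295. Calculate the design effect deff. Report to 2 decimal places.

deff = 1 + (11 − 1)·0.295 = 1 + 2.95 = 3.95.

3.95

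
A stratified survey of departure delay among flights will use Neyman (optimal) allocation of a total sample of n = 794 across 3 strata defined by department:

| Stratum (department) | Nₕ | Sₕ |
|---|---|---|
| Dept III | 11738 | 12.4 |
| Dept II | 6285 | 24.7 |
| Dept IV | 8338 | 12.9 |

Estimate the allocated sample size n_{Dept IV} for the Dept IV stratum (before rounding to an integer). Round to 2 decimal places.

209.14

Neyman allocation: nₕ = n·NₕSₕ / Σⱼ NⱼSⱼ.
Σ NⱼSⱼ = 11738·12.4 + 6285·24.7 + 8338·12.9 = 408350.9.
n_{Dept IV} = 794·8338·12.9 / 408350.9 = 209.14.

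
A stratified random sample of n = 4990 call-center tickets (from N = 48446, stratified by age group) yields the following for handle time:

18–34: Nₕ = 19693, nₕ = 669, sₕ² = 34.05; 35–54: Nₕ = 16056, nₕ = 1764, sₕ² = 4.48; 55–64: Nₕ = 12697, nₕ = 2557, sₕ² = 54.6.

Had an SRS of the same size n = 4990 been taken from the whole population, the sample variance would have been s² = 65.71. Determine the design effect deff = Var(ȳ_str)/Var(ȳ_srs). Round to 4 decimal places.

0.8080

Var(ȳ_str) = Σ Wₕ²(1−fₕ)sₕ²/nₕ with Wₕ = Nₕ/48446:
  18–34: (19693/48446)²·(1−669/19693)·34.05/669 = 0.0081243545
  35–54: (16056/48446)²·(1−1764/16056)·4.48/1764 = 2.4830985 × 10^-4
  55–64: (12697/48446)²·(1−2557/12697)·54.6/2557 = 0.0011713458
  → Var(ȳ_str) = 0.0095440102.
Var(ȳ_srs) = (1 − 4990/48446)·65.71/4990 = 0.011811981.
deff = 0.0095440102 / 0.011811981 = 0.8080.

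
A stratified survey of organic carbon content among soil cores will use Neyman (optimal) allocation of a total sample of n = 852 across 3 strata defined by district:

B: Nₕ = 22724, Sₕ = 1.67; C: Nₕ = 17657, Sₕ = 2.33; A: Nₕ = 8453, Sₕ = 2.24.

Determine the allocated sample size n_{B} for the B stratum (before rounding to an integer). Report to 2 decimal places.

Neyman allocation: nₕ = n·NₕSₕ / Σⱼ NⱼSⱼ.
Σ NⱼSⱼ = 22724·1.67 + 17657·2.33 + 8453·2.24 = 98024.61.
n_{B} = 852·22724·1.67 / 98024.61 = 329.84.

329.84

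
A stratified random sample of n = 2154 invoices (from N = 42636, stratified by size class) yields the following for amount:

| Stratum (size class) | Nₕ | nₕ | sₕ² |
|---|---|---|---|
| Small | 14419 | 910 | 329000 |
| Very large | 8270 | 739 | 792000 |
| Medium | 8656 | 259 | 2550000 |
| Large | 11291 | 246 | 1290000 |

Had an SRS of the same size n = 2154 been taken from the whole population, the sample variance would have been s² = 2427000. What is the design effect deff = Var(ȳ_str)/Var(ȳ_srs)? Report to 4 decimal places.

Var(ȳ_str) = Σ Wₕ²(1−fₕ)sₕ²/nₕ with Wₕ = Nₕ/42636:
  Small: (14419/42636)²·(1−910/14419)·329000/910 = 38.740029
  Very large: (8270/42636)²·(1−739/8270)·792000/739 = 36.71859
  Medium: (8656/42636)²·(1−259/8656)·2550000/259 = 393.66691
  Large: (11291/42636)²·(1−246/11291)·1290000/246 = 359.74919
  → Var(ȳ_str) = 828.87472.
Var(ȳ_srs) = (1 − 2154/42636)·2427000/2154 = 1069.8172.
deff = 828.87472 / 1069.8172 = 0.7748.

0.7748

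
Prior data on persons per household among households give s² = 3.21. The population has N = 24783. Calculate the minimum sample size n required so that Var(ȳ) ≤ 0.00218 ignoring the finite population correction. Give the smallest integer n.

Without fpc, n₀ = s²/D = 3.21/0.00218 = 1472.4771.
Rounding up, n = 1473.

1473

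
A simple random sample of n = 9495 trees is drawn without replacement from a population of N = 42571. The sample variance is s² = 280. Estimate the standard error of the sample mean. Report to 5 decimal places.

Under SRS without replacement, Var(ȳ) = (1 − f)·s²/n with f = n/N = 9495/42571 = 0.22303916.
Var(ȳ) = (1 − 0.22303916)·280/9495 = 0.77696084·0.029489205 = 0.022911957.
SE(ȳ) = √(0.022911957) = 0.15137.

0.15137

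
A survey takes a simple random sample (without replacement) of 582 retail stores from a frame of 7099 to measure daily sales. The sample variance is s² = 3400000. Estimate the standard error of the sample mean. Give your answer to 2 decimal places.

Under SRS without replacement, Var(ȳ) = (1 − f)·s²/n with f = n/N = 582/7099 = 0.08198338.
Var(ȳ) = (1 − 0.08198338)·3400000/582 = 0.91801662·5841.9244 = 5362.9837.
SE(ȳ) = √(5362.9837) = 73.23.

73.23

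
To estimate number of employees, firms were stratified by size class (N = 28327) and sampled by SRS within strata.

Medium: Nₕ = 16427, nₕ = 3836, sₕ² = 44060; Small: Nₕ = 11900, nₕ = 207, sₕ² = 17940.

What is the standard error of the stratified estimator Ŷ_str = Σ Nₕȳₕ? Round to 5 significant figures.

Var(Ŷ_str) = Σₕ Nₕ²(1 − fₕ)sₕ²/nₕ.
Medium: 16427²·(1 − 3836/16427)·44060/3836 = 2.3756605 × 10^9.
Small: 11900²·(1 − 207/11900)·17940/207 = 1.2059381 × 10^10.
Sum = 1.4435042 × 10^10.
SE = √(1.4435042 × 10^10) = 120150.

120150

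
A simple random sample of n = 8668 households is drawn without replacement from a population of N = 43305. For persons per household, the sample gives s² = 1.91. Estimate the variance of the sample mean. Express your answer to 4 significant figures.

Under SRS without replacement, Var(ȳ) = (1 − f)·s²/n with f = n/N = 8668/43305 = 0.20016164.
Var(ȳ) = (1 − 0.20016164)·1.91/8668 = 0.79983836·2.2035072 × 10^-4 = 1.7624495 × 10^-4.

1.762 × 10^-4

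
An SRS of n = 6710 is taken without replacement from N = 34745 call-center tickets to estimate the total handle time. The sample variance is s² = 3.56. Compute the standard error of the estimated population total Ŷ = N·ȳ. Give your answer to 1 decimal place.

Var(Ŷ) = N²·Var(ȳ) = N²·(1 − n/N)·s²/n.
f = 6710/34745 = 0.19312131; Var(ȳ) = 0.80687869·3.56/6710 = 4.2809063 × 10^-4.
Var(Ŷ) = 34745² · (4.2809063 × 10^-4) = 516797.44.
SE(Ŷ) = √(516797.44) = 718.9.

718.9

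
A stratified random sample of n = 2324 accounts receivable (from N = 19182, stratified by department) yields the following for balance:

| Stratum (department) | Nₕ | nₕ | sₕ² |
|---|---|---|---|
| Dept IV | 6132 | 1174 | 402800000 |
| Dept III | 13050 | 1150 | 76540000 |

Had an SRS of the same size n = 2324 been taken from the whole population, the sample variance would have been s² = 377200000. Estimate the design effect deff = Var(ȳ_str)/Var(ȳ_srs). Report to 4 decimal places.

Var(ȳ_str) = Σ Wₕ²(1−fₕ)sₕ²/nₕ with Wₕ = Nₕ/19182:
  Dept IV: (6132/19182)²·(1−1174/6132)·402800000/1174 = 28349.295
  Dept III: (13050/19182)²·(1−1150/13050)·76540000/1150 = 28090.555
  → Var(ȳ_str) = 56439.85.
Var(ȳ_srs) = (1 − 2324/19182)·377200000/2324 = 142642.1.
deff = 56439.85 / 142642.1 = 0.3957.

0.3957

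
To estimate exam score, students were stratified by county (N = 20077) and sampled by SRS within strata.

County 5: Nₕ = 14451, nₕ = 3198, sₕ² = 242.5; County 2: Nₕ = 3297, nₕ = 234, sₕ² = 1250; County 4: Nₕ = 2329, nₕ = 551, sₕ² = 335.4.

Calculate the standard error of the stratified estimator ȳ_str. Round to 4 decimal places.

0.4131

Var(ȳ_str) = Σₕ Wₕ²(1 − fₕ)sₕ²/nₕ with Wₕ = Nₕ/N, N = 20077.
County 5: Wₕ = 0.71977885; term = 0.71977885²·(1 − 0.22129956)·242.5/3198 = 0.030591577.
County 2: Wₕ = 0.16421776; term = 0.16421776²·(1 − 0.07097361)·1250/234 = 0.13383277.
County 4: Wₕ = 0.11600339; term = 0.11600339²·(1 − 0.23658222)·335.4/551 = 0.0062533835.
Sum = 0.17067773.
SE = √(0.17067773) = 0.4131.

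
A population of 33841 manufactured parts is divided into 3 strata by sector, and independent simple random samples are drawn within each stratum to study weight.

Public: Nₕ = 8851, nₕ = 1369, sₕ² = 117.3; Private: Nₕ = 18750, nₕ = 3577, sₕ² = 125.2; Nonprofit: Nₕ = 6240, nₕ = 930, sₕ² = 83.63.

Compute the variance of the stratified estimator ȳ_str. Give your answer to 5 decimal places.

0.01625

Var(ȳ_str) = Σₕ Wₕ²(1 − fₕ)sₕ²/nₕ with Wₕ = Nₕ/N, N = 33841.
Public: Wₕ = 0.26154664; term = 0.26154664²·(1 − 0.15467179)·117.3/1369 = 0.0049547099.
Private: Wₕ = 0.55406164; term = 0.55406164²·(1 − 0.19077333)·125.2/3577 = 0.0086950432.
Nonprofit: Wₕ = 0.18439171; term = 0.18439171²·(1 − 0.14903846)·83.63/930 = 0.0026017879.
Sum = 0.016251541.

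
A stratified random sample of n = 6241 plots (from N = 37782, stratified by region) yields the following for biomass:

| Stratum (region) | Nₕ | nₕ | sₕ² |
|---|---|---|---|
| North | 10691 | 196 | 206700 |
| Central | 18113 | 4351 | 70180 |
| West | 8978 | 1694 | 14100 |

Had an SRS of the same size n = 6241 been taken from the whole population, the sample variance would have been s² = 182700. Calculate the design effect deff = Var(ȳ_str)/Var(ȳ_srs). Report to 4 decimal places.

3.5227

Var(ȳ_str) = Σ Wₕ²(1−fₕ)sₕ²/nₕ with Wₕ = Nₕ/37782:
  North: (10691/37782)²·(1−196/10691)·206700/196 = 82.89251
  Central: (18113/37782)²·(1−4351/18113)·70180/4351 = 2.8166075
  West: (8978/37782)²·(1−1694/8978)·14100/1694 = 0.38131629
  → Var(ȳ_str) = 86.090434.
Var(ȳ_srs) = (1 − 6241/37782)·182700/6241 = 24.438519.
deff = 86.090434 / 24.438519 = 3.5227.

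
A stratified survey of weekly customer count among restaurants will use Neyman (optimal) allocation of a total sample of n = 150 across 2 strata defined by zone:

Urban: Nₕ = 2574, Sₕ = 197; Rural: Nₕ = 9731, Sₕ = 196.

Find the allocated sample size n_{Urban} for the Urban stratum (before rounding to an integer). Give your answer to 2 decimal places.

Neyman allocation: nₕ = n·NₕSₕ / Σⱼ NⱼSⱼ.
Σ NⱼSⱼ = 2574·197 + 9731·196 = 2.414354 × 10^6.
n_{Urban} = 150·2574·197 / (2.414354 × 10^6) = 31.50.

31.50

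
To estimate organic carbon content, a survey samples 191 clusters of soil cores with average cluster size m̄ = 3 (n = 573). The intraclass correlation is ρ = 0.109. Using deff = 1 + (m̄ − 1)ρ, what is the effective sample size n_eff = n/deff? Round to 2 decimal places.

470.44

deff = 1 + (3 − 1)·0.109 = 1 + 0.218 = 1.218.
n_eff = 573 / 1.218 = 470.44.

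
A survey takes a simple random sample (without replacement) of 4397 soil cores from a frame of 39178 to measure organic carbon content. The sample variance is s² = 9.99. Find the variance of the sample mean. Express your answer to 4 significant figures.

Under SRS without replacement, Var(ȳ) = (1 − f)·s²/n with f = n/N = 4397/39178 = 0.11223135.
Var(ȳ) = (1 − 0.11223135)·9.99/4397 = 0.88776865·0.0022720036 = 0.0020170136.

0.002017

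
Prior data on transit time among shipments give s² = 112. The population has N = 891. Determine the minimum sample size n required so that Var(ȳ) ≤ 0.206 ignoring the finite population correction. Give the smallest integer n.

544

Without fpc, n₀ = s²/D = 112/0.206 = 543.6893.
Rounding up, n = 544.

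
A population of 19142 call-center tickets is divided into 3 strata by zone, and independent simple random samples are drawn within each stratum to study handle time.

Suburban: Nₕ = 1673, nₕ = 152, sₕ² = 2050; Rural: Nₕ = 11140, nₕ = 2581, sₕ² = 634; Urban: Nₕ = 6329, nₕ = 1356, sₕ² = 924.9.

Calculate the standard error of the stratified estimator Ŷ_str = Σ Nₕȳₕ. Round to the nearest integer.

Var(Ŷ_str) = Σₕ Nₕ²(1 − fₕ)sₕ²/nₕ.
Suburban: 1673²·(1 − 152/1673)·2050/152 = 3.4319063 × 10^7.
Rural: 11140²·(1 − 2581/11140)·634/2581 = 2.3421218 × 10^7.
Urban: 6329²·(1 − 1356/6329)·924.9/1356 = 2.1467855 × 10^7.
Sum = 7.9208136 × 10^7.
SE = √(7.9208136 × 10^7) = 8900.

8900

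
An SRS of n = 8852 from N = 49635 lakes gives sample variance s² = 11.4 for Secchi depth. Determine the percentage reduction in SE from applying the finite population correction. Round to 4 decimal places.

9.3546

f = n/N = 8852/49635 = 0.17834190.
SE_no-fpc = √(s²/n) = 0.035886551; SE_fpc = √((1−f)s²/n) = 0.032529493.
Ratio = √(1−f) = 0.90645359. Reduction = 100·(1 − 0.90645359) = 9.3546%.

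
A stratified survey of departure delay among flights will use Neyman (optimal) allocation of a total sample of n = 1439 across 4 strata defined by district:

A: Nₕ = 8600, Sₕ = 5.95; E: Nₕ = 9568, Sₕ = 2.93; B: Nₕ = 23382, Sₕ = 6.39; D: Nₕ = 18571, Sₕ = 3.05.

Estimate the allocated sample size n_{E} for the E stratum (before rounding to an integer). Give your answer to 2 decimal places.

Neyman allocation: nₕ = n·NₕSₕ / Σⱼ NⱼSⱼ.
Σ NⱼSⱼ = 8600·5.95 + 9568·2.93 + 23382·6.39 + 18571·3.05 = 285256.77.
n_{E} = 1439·9568·2.93 / 285256.77 = 141.42.

141.42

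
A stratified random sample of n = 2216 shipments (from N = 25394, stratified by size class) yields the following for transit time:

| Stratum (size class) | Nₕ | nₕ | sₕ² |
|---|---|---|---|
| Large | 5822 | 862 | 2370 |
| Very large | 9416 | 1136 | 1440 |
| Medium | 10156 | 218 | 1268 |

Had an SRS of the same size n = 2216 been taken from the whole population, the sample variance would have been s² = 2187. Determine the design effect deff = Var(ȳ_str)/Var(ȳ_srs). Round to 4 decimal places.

Var(ȳ_str) = Σ Wₕ²(1−fₕ)sₕ²/nₕ with Wₕ = Nₕ/25394:
  Large: (5822/25394)²·(1−862/5822)·2370/862 = 0.12312117
  Very large: (9416/25394)²·(1−1136/9416)·1440/1136 = 0.15325643
  Medium: (10156/25394)²·(1−218/10156)·1268/218 = 0.91037896
  → Var(ȳ_str) = 1.1867566.
Var(ȳ_srs) = (1 − 2216/25394)·2187/2216 = 0.90079065.
deff = 1.1867566 / 0.90079065 = 1.3175.

1.3175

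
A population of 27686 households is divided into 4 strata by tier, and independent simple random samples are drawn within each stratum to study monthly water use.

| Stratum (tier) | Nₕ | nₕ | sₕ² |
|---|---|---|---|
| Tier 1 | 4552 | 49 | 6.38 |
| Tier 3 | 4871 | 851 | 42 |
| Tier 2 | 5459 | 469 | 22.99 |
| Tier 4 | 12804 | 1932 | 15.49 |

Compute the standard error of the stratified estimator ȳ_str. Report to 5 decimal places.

Var(ȳ_str) = Σₕ Wₕ²(1 − fₕ)sₕ²/nₕ with Wₕ = Nₕ/N, N = 27686.
Tier 1: Wₕ = 0.16441523; term = 0.16441523²·(1 − 0.01076450)·6.38/49 = 0.0034818365.
Tier 3: Wₕ = 0.17593730; term = 0.17593730²·(1 − 0.17470745)·42/851 = 0.0012607921.
Tier 2: Wₕ = 0.19717547; term = 0.19717547²·(1 − 0.08591317)·22.99/469 = 0.0017420449.
Tier 4: Wₕ = 0.46247201; term = 0.46247201²·(1 − 0.15089035)·15.49/1932 = 0.001456059.
Sum = 0.0079407325.
SE = √(0.0079407325) = 0.08911.

0.08911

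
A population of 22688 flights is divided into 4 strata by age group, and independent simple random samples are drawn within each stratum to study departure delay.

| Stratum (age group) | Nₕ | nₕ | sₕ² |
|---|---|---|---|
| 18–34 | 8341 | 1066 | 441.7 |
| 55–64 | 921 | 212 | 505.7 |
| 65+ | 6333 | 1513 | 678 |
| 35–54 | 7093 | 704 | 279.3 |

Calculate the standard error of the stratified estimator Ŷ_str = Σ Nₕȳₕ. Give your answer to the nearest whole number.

Var(Ŷ_str) = Σₕ Nₕ²(1 − fₕ)sₕ²/nₕ.
18–34: 8341²·(1 − 1066/8341)·441.7/1066 = 2.5143244 × 10^7.
55–64: 921²·(1 − 212/921)·505.7/212 = 1.5576252 × 10^6.
65+: 6333²·(1 − 1513/6333)·678/1513 = 1.3678778 × 10^7.
35–54: 7093²·(1 − 704/7093)·279.3/704 = 1.7978818 × 10^7.
Sum = 5.8358465 × 10^7.
SE = √(5.8358465 × 10^7) = 7639.

7639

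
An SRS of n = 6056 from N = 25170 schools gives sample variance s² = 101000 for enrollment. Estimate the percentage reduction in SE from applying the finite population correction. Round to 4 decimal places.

f = n/N = 6056/25170 = 0.24060389.
SE_no-fpc = √(s²/n) = 4.0838309; SE_fpc = √((1−f)s²/n) = 3.5587865.
Ratio = √(1−f) = 0.87143336. Reduction = 100·(1 − 0.87143336) = 12.8567%.

12.8567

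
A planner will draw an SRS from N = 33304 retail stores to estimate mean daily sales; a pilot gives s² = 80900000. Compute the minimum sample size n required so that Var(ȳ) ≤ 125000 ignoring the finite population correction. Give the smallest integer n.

Without fpc, n₀ = s²/D = 80900000/125000 = 647.2000.
Rounding up, n = 648.

648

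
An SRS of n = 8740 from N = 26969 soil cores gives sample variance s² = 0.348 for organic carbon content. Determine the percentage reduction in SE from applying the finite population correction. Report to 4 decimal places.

17.7854

f = n/N = 8740/26969 = 0.32407579.
SE_no-fpc = √(s²/n) = 0.0063100661; SE_fpc = √((1−f)s²/n) = 0.0051877962.
Ratio = √(1−f) = 0.82214610. Reduction = 100·(1 − 0.82214610) = 17.7854%.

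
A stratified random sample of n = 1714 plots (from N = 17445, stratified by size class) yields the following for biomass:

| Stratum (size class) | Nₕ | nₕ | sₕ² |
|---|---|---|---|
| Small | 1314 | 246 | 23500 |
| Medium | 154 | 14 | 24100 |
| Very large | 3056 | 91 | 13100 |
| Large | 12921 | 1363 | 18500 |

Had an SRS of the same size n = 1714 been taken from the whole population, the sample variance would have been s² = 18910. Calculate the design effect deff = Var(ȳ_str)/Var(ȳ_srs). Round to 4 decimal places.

Var(ȳ_str) = Σ Wₕ²(1−fₕ)sₕ²/nₕ with Wₕ = Nₕ/17445:
  Small: (1314/17445)²·(1−246/1314)·23500/246 = 0.44051168
  Medium: (154/17445)²·(1−14/154)·24100/14 = 0.12195393
  Very large: (3056/17445)²·(1−91/3056)·13100/91 = 4.2861366
  Large: (12921/17445)²·(1−1363/12921)·18500/1363 = 6.6605906
  → Var(ȳ_str) = 11.509193.
Var(ȳ_srs) = (1 − 1714/17445)·18910/1714 = 9.9486939.
deff = 11.509193 / 9.9486939 = 1.1569.

1.1569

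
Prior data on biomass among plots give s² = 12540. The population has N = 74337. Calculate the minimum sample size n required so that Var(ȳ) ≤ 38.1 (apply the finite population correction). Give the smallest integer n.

328

Without fpc, n₀ = s²/D = 12540/38.1 = 329.1339.
With fpc, (1 − n/N)·s²/n ≤ D requires n ≥ n₀/(1 + n₀/N) = 329.1339/(1 + 329.1339/74337) = 327.6831.
Rounding up, n = 328.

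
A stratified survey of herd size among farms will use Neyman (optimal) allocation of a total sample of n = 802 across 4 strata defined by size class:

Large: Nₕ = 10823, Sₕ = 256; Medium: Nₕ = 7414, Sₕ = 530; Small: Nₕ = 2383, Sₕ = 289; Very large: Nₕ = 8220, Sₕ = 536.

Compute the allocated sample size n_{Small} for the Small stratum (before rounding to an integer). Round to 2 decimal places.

46.83

Neyman allocation: nₕ = n·NₕSₕ / Σⱼ NⱼSⱼ.
Σ NⱼSⱼ = 10823·256 + 7414·530 + 2383·289 + 8220·536 = 1.1794715 × 10^7.
n_{Small} = 802·2383·289 / (1.1794715 × 10^7) = 46.83.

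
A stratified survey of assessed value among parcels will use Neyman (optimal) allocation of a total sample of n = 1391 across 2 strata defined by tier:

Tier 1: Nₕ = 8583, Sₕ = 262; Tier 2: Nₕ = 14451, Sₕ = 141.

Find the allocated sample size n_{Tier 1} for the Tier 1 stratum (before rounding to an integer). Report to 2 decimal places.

729.76

Neyman allocation: nₕ = n·NₕSₕ / Σⱼ NⱼSⱼ.
Σ NⱼSⱼ = 8583·262 + 14451·141 = 4.286337 × 10^6.
n_{Tier 1} = 1391·8583·262 / (4.286337 × 10^6) = 729.76.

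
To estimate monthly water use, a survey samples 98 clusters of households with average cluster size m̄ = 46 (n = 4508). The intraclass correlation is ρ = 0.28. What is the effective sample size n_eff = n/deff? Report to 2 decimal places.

deff = 1 + (46 − 1)·0.28 = 1 + 12.6 = 13.6.
n_eff = 4508 / 13.6 = 331.47.

331.47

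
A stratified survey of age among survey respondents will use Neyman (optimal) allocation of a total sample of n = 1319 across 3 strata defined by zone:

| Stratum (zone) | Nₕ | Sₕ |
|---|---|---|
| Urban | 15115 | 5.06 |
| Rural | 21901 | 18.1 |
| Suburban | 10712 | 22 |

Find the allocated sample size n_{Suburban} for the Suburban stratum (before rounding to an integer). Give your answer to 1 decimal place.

Neyman allocation: nₕ = n·NₕSₕ / Σⱼ NⱼSⱼ.
Σ NⱼSⱼ = 15115·5.06 + 21901·18.1 + 10712·22 = 708554.
n_{Suburban} = 1319·10712·22 / 708554 = 438.7.

438.7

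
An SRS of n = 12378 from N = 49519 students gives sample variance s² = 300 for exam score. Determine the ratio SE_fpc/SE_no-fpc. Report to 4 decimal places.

f = n/N = 12378/49519 = 0.24996466.
SE_no-fpc = √(s²/n) = 0.15568092; SE_fpc = √((1−f)s²/n) = 0.13482681.
Ratio = √(1−f) = 0.86604581.

0.8660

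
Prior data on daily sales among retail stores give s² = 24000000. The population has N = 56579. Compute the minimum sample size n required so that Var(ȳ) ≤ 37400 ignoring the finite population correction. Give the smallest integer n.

642

Without fpc, n₀ = s²/D = 24000000/37400 = 641.7112.
Rounding up, n = 642.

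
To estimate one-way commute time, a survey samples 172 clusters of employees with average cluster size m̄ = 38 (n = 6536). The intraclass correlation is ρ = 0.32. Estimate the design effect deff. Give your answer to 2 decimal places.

deff = 1 + (38 − 1)·0.32 = 1 + 11.84 = 12.84.

12.84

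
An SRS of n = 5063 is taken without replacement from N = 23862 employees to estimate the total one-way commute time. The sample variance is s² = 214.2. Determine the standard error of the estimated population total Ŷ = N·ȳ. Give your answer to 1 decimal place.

4356.4

Var(Ŷ) = N²·Var(ȳ) = N²·(1 − n/N)·s²/n.
f = 5063/23862 = 0.21217836; Var(ȳ) = 0.78782164·214.2/5063 = 0.033330317.
Var(Ŷ) = 23862² · 0.033330317 = 1.8978117 × 10^7.
SE(Ŷ) = √(1.8978117 × 10^7) = 4356.4.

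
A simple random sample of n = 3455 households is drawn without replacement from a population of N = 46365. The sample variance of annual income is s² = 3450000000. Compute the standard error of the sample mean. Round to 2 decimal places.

961.32

Under SRS without replacement, Var(ȳ) = (1 − f)·s²/n with f = n/N = 3455/46365 = 0.07451742.
Var(ȳ) = (1 − 0.07451742)·3450000000/3455 = 0.92548258·998552.82 = 924143.25.
SE(ȳ) = √(924143.25) = 961.32.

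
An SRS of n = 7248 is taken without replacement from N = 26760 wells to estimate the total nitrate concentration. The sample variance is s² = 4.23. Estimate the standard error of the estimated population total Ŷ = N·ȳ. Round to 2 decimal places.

552.02

Var(Ŷ) = N²·Var(ȳ) = N²·(1 − n/N)·s²/n.
f = 7248/26760 = 0.27085202; Var(ȳ) = 0.72914798·4.23/7248 = 4.2553752 × 10^-4.
Var(Ŷ) = 26760² · (4.2553752 × 10^-4) = 304726.4.
SE(Ŷ) = √(304726.4) = 552.02.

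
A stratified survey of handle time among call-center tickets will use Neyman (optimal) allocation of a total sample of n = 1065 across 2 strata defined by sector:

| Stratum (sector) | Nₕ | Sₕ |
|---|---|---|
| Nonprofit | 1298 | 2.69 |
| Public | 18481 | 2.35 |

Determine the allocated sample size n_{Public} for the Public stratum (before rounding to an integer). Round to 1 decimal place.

985.7

Neyman allocation: nₕ = n·NₕSₕ / Σⱼ NⱼSⱼ.
Σ NⱼSⱼ = 1298·2.69 + 18481·2.35 = 46921.97.
n_{Public} = 1065·18481·2.35 / 46921.97 = 985.7.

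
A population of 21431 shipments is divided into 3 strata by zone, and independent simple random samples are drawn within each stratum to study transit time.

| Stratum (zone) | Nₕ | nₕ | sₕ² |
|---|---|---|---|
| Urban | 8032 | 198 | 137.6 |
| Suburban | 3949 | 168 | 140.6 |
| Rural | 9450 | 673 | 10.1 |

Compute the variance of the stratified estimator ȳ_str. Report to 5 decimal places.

0.12513

Var(ȳ_str) = Σₕ Wₕ²(1 − fₕ)sₕ²/nₕ with Wₕ = Nₕ/N, N = 21431.
Urban: Wₕ = 0.37478419; term = 0.37478419²·(1 − 0.02465139)·137.6/198 = 0.095208481.
Suburban: Wₕ = 0.18426578; term = 0.18426578²·(1 − 0.04254242)·140.6/168 = 0.027207271.
Rural: Wₕ = 0.44095003; term = 0.44095003²·(1 − 0.07121693)·10.1/673 = 0.0027101875.
Sum = 0.12512594.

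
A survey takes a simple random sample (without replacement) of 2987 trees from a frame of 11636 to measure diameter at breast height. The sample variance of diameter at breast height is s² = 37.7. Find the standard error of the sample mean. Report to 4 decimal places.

0.0969

Under SRS without replacement, Var(ȳ) = (1 − f)·s²/n with f = n/N = 2987/11636 = 0.25670333.
Var(ȳ) = (1 − 0.25670333)·37.7/2987 = 0.74329667·0.012621359 = 0.0093814142.
SE(ȳ) = √(0.0093814142) = 0.0969.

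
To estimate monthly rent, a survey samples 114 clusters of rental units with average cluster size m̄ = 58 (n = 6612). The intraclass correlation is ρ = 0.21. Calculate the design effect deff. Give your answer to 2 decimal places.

12.97

deff = 1 + (58 − 1)·0.21 = 1 + 11.97 = 12.97.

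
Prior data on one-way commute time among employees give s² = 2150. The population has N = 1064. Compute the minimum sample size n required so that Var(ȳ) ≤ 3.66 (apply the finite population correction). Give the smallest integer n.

379

Without fpc, n₀ = s²/D = 2150/3.66 = 587.4317.
With fpc, (1 − n/N)·s²/n ≤ D requires n ≥ n₀/(1 + n₀/N) = 587.4317/(1 + 587.4317/1064) = 378.4760.
Rounding up, n = 379.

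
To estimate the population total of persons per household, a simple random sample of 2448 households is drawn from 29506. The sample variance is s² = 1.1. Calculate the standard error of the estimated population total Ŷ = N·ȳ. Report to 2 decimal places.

598.95

Var(Ŷ) = N²·Var(ȳ) = N²·(1 − n/N)·s²/n.
f = 2448/29506 = 0.08296618; Var(ȳ) = 0.91703382·1.1/2448 = 4.1206585 × 10^-4.
Var(Ŷ) = 29506² · (4.1206585 × 10^-4) = 358746.19.
SE(Ŷ) = √(358746.19) = 598.95.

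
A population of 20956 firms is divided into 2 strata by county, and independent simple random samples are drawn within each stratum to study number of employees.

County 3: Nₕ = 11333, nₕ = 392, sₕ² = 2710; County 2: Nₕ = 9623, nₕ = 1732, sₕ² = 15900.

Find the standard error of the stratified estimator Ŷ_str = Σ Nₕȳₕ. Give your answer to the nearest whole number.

39425

Var(Ŷ_str) = Σₕ Nₕ²(1 − fₕ)sₕ²/nₕ.
County 3: 11333²·(1 − 392/11333)·2710/392 = 8.5720586 × 10^8.
County 2: 9623²·(1 − 1732/9623)·15900/1732 = 6.9709468 × 10^8.
Sum = 1.5543005 × 10^9.
SE = √(1.5543005 × 10^9) = 39425.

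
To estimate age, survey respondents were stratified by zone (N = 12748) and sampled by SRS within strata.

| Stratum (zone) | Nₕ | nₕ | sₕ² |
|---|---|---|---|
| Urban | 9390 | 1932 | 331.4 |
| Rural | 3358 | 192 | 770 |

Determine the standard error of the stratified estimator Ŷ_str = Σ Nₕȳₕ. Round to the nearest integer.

7392

Var(Ŷ_str) = Σₕ Nₕ²(1 − fₕ)sₕ²/nₕ.
Urban: 9390²·(1 − 1932/9390)·331.4/1932 = 1.2012499 × 10^7.
Rural: 3358²·(1 − 192/3358)·770/192 = 4.2636456 × 10^7.
Sum = 5.4648955 × 10^7.
SE = √(5.4648955 × 10^7) = 7392.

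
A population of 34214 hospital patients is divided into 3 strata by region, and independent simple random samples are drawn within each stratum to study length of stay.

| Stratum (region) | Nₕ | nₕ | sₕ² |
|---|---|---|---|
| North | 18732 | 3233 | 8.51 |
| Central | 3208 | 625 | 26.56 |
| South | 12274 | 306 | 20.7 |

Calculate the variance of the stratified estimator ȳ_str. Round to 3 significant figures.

Var(ȳ_str) = Σₕ Wₕ²(1 − fₕ)sₕ²/nₕ with Wₕ = Nₕ/N, N = 34214.
North: Wₕ = 0.54749518; term = 0.54749518²·(1 − 0.17259236)·8.51/3233 = 6.5283583 × 10^-4.
Central: Wₕ = 0.09376279; term = 0.09376279²·(1 − 0.19482544)·26.56/625 = 3.0081474 × 10^-4.
South: Wₕ = 0.35874204; term = 0.35874204²·(1 − 0.02493075)·20.7/306 = 0.0084888511.
Sum = 0.0094425017.

0.00944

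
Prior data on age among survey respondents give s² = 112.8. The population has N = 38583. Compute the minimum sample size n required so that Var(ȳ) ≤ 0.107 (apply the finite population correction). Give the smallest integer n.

1027

Without fpc, n₀ = s²/D = 112.8/0.107 = 1054.2056.
With fpc, (1 − n/N)·s²/n ≤ D requires n ≥ n₀/(1 + n₀/N) = 1054.2056/(1 + 1054.2056/38583) = 1026.1676.
Rounding up, n = 1027.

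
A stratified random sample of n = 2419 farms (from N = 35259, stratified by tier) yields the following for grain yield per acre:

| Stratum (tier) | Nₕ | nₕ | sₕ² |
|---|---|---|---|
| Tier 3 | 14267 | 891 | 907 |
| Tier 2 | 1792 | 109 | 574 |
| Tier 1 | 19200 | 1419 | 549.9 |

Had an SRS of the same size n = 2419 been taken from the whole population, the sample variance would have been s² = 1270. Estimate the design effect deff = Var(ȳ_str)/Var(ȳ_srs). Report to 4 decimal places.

Var(ȳ_str) = Σ Wₕ²(1−fₕ)sₕ²/nₕ with Wₕ = Nₕ/35259:
  Tier 3: (14267/35259)²·(1−891/14267)·907/891 = 0.15626025
  Tier 2: (1792/35259)²·(1−109/1792)·574/109 = 0.012775195
  Tier 1: (19200/35259)²·(1−1419/19200)·549.9/1419 = 0.1064189
  → Var(ȳ_str) = 0.27545435.
Var(ȳ_srs) = (1 − 2419/35259)·1270/2419 = 0.48899116.
deff = 0.27545435 / 0.48899116 = 0.5633.

0.5633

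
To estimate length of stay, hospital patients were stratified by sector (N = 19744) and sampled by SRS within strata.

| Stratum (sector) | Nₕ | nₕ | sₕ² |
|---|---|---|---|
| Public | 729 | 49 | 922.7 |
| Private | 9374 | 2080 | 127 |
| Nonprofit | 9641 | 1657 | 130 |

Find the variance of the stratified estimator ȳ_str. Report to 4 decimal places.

Var(ȳ_str) = Σₕ Wₕ²(1 − fₕ)sₕ²/nₕ with Wₕ = Nₕ/N, N = 19744.
Public: Wₕ = 0.03692261; term = 0.03692261²·(1 − 0.06721536)·922.7/49 = 0.023945869.
Private: Wₕ = 0.47477715; term = 0.47477715²·(1 − 0.22189033)·127/2080 = 0.010709293.
Nonprofit: Wₕ = 0.48830024; term = 0.48830024²·(1 − 0.17187014)·130/1657 = 0.015491489.
Sum = 0.050146651.

0.0501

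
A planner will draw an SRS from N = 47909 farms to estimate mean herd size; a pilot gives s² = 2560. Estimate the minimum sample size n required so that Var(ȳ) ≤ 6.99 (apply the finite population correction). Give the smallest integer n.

Without fpc, n₀ = s²/D = 2560/6.99 = 366.2375.
With fpc, (1 − n/N)·s²/n ≤ D requires n ≥ n₀/(1 + n₀/N) = 366.2375/(1 + 366.2375/47909) = 363.4591.
Rounding up, n = 364.

364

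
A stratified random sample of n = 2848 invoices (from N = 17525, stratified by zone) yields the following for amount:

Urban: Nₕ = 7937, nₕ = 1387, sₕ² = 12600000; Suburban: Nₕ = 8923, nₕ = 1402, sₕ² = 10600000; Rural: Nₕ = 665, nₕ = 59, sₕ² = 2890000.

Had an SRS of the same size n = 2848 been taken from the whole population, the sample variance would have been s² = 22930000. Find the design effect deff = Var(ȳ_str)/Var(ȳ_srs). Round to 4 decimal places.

0.4826

Var(ȳ_str) = Σ Wₕ²(1−fₕ)sₕ²/nₕ with Wₕ = Nₕ/17525:
  Urban: (7937/17525)²·(1−1387/7937)·12600000/1387 = 1537.7145
  Suburban: (8923/17525)²·(1−1402/8923)·10600000/1402 = 1652.0694
  Rural: (665/17525)²·(1−59/665)·2890000/59 = 64.27233
  → Var(ȳ_str) = 3254.0562.
Var(ȳ_srs) = (1 − 2848/17525)·22930000/2848 = 6742.8475.
deff = 3254.0562 / 6742.8475 = 0.4826.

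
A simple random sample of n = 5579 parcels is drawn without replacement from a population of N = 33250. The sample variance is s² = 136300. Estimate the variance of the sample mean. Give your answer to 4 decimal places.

Under SRS without replacement, Var(ȳ) = (1 − f)·s²/n with f = n/N = 5579/33250 = 0.16778947.
Var(ȳ) = (1 − 0.16778947)·136300/5579 = 0.83221053·24.430902 = 20.331653.

20.3317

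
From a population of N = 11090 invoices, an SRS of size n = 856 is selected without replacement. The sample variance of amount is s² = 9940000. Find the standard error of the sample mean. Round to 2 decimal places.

Under SRS without replacement, Var(ȳ) = (1 − f)·s²/n with f = n/N = 856/11090 = 0.07718665.
Var(ȳ) = (1 − 0.07718665)·9940000/856 = 0.92281335·11612.15 = 10715.847.
SE(ȳ) = √(10715.847) = 103.52.

103.52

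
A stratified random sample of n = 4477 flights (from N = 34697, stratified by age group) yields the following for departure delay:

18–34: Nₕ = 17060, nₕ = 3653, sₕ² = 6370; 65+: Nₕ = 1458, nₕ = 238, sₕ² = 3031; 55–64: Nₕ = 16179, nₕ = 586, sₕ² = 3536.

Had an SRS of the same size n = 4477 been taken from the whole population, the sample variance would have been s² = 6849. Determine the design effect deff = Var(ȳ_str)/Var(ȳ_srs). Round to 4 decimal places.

Var(ȳ_str) = Σ Wₕ²(1−fₕ)sₕ²/nₕ with Wₕ = Nₕ/34697:
  18–34: (17060/34697)²·(1−3653/17060)·6370/3653 = 0.33129627
  65+: (1458/34697)²·(1−238/1458)·3031/238 = 0.018816658
  55–64: (16179/34697)²·(1−586/16179)·3536/586 = 1.2644805
  → Var(ȳ_str) = 1.6145934.
Var(ȳ_srs) = (1 − 4477/34697)·6849/4477 = 1.3324245.
deff = 1.6145934 / 1.3324245 = 1.2118.

1.2118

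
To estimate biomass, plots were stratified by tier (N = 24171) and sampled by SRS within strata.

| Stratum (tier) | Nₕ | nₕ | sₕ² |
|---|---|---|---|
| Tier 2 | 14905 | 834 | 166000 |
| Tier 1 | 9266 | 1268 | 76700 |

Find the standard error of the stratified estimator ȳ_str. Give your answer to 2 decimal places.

8.90

Var(ȳ_str) = Σₕ Wₕ²(1 − fₕ)sₕ²/nₕ with Wₕ = Nₕ/N, N = 24171.
Tier 2: Wₕ = 0.61664805; term = 0.61664805²·(1 − 0.05595438)·166000/834 = 71.451236.
Tier 1: Wₕ = 0.38335195; term = 0.38335195²·(1 − 0.13684438)·76700/1268 = 7.6729182.
Sum = 79.124154.
SE = √(79.124154) = 8.90.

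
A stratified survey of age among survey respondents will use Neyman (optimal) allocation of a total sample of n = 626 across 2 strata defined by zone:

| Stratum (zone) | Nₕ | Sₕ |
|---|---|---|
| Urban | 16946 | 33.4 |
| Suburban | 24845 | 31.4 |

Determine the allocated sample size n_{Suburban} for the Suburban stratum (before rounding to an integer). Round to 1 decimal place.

Neyman allocation: nₕ = n·NₕSₕ / Σⱼ NⱼSⱼ.
Σ NⱼSⱼ = 16946·33.4 + 24845·31.4 = 1.3461294 × 10^6.
n_{Suburban} = 626·24845·31.4 / (1.3461294 × 10^6) = 362.8.

362.8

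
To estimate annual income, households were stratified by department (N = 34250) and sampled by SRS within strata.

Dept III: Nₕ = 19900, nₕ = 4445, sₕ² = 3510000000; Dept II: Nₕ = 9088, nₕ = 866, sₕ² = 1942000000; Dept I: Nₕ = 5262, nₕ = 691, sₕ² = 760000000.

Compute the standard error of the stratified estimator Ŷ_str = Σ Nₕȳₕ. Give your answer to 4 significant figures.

Var(Ŷ_str) = Σₕ Nₕ²(1 − fₕ)sₕ²/nₕ.
Dept III: 19900²·(1 − 4445/19900)·3510000000/4445 = 2.4286081 × 10^14.
Dept II: 9088²·(1 − 866/9088)·1942000000/866 = 1.6756261 × 10^14.
Dept I: 5262²·(1 − 691/5262)·760000000/691 = 2.6454381 × 10^13.
Sum = 4.368778 × 10^14.
SE = √(4.368778 × 10^14) = 2.090 × 10^7.

2.090 × 10^7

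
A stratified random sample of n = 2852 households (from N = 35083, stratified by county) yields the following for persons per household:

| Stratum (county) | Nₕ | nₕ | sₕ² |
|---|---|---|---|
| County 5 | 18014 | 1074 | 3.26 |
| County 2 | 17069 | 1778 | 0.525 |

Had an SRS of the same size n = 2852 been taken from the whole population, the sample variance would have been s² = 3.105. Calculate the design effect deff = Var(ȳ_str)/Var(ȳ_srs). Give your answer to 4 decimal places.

0.8150

Var(ȳ_str) = Σ Wₕ²(1−fₕ)sₕ²/nₕ with Wₕ = Nₕ/35083:
  County 5: (18014/35083)²·(1−1074/18014)·3.26/1074 = 7.5256399 × 10^-4
  County 2: (17069/35083)²·(1−1778/17069)·0.525/1778 = 6.2614954 × 10^-5
  → Var(ȳ_str) = 8.1517894 × 10^-4.
Var(ȳ_srs) = (1 − 2852/35083)·3.105/2852 = 0.0010002053.
deff = (8.1517894 × 10^-4) / 0.0010002053 = 0.8150.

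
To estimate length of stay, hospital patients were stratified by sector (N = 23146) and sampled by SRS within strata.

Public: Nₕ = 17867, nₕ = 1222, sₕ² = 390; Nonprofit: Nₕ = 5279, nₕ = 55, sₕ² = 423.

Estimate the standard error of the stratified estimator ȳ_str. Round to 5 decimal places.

Var(ȳ_str) = Σₕ Wₕ²(1 − fₕ)sₕ²/nₕ with Wₕ = Nₕ/N, N = 23146.
Public: Wₕ = 0.77192603; term = 0.77192603²·(1 − 0.06839425)·390/1222 = 0.1771646.
Nonprofit: Wₕ = 0.22807397; term = 0.22807397²·(1 − 0.01041864)·423/55 = 0.39589554.
Sum = 0.57306014.
SE = √(0.57306014) = 0.75701.

0.75701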